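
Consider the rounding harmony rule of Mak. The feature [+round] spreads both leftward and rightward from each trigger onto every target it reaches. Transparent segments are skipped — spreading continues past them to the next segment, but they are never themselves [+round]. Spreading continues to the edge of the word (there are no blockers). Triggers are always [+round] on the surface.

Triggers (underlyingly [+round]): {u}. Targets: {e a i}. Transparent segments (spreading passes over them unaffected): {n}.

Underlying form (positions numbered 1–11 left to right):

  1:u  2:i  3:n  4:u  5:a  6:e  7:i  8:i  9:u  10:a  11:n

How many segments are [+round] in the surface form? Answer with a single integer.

From /u/ at 1 rightward: 2 /i/ → [+round]; 3 /n/ transparent; 4 /u/ is itself a trigger — this domain ends here.
From /u/ at 1 leftward: word edge.
From /u/ at 4 rightward: 5 /a/ → [+round]; 6 /e/ → [+round]; 7 /i/ → [+round]; 8 /i/ → [+round]; 9 /u/ is itself a trigger — this domain ends here.
From /u/ at 4 leftward: 3 /n/ transparent; 2 /i/ → [+round]; 1 /u/ is itself a trigger — this domain ends here.
From /u/ at 9 rightward: 10 /a/ → [+round]; 11 /n/ transparent; word edge.
From /u/ at 9 leftward: 8 /i/ → [+round]; 7 /i/ → [+round]; 6 /e/ → [+round]; 5 /a/ → [+round]; 4 /u/ is itself a trigger — this domain ends here.
[+round] positions on the surface: 1 2 4 5 6 7 8 9 10.

9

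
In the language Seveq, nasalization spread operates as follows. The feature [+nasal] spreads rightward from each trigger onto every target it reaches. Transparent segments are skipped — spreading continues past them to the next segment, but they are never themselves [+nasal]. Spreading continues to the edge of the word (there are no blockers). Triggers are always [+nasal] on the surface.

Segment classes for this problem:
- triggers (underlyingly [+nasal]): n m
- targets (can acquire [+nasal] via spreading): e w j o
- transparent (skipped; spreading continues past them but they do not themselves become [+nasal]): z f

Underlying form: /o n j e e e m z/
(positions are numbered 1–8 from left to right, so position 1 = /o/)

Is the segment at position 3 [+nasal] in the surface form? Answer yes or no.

From /n/ at 2 rightward: 3 /j/ → [+nasal]; 4 /e/ → [+nasal]; 5 /e/ → [+nasal]; 6 /e/ → [+nasal]; 7 /m/ is itself a trigger — this domain ends here.
From /m/ at 7 rightward: 8 /z/ transparent; word edge.
Target with no active source: position 1 stays [-nasal].
[+nasal] positions on the surface: 2 3 4 5 6 7.

yes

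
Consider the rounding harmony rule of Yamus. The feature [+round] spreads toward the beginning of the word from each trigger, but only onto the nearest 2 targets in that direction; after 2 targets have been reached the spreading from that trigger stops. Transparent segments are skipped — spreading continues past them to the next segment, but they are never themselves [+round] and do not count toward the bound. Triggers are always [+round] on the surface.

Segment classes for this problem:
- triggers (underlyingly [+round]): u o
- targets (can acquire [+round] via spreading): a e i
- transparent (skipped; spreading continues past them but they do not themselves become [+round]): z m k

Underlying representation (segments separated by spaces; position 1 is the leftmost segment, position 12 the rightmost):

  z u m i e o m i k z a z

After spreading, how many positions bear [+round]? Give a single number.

4

From /u/ at 2 leftward: 1 /z/ transparent; word edge.
From /o/ at 6 leftward: 5 /e/ → [+round]; 4 /i/ → [+round]; bound reached.
Targets with no active source: positions 8 11 stay [-round].
[+round] positions on the surface: 2 4 5 6.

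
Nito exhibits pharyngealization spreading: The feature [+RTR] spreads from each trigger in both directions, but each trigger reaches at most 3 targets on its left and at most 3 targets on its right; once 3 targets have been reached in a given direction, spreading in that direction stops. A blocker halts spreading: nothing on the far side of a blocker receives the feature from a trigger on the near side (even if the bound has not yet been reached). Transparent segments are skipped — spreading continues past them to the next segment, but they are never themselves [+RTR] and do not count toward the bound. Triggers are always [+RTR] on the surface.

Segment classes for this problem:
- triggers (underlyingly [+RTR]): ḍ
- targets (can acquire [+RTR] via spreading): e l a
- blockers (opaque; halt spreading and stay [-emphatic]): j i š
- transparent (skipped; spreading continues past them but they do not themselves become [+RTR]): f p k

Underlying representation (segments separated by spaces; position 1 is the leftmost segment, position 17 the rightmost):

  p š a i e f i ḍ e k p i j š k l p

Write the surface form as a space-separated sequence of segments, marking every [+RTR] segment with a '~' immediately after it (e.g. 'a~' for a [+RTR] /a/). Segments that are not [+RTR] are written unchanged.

p š a i e f i ḍ~ e~ k p i j š k l p

From /ḍ/ at 8 rightward: 9 /e/ → [+RTR]; 10 /k/ transparent; 11 /p/ transparent; 12 /i/ blocks.
From /ḍ/ at 8 leftward: 7 /i/ blocks.
Targets with no active source: positions 3 5 16 stay [-emphatic].
[+RTR] positions on the surface: 8 9.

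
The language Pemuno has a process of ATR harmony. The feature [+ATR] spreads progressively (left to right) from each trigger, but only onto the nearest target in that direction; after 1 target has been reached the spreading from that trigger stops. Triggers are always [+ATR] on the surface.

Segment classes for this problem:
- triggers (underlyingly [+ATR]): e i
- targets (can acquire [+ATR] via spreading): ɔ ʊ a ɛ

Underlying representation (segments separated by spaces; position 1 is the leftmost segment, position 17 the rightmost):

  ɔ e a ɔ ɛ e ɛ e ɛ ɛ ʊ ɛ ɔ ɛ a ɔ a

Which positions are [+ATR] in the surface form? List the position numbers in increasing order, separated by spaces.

From /e/ at 2 rightward: 3 /a/ → [+ATR]; bound reached.
From /e/ at 6 rightward: 7 /ɛ/ → [+ATR]; bound reached.
From /e/ at 8 rightward: 9 /ɛ/ → [+ATR]; bound reached.
Targets with no active source: positions 1 4 5 10 11 12 13 14 15 16 17 stay [-ATR].

2 3 6 7 8 9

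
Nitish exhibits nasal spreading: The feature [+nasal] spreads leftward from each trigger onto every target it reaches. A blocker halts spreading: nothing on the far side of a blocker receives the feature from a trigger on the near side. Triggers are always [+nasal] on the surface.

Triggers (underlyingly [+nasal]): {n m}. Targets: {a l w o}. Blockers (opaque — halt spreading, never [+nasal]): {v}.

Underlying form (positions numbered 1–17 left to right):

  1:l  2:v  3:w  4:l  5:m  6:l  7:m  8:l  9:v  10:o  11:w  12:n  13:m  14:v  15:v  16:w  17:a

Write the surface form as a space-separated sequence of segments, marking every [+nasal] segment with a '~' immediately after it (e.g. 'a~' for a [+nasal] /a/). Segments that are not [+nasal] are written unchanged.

l v w~ l~ m~ l~ m~ l v o~ w~ n~ m~ v v w a

From /m/ at 5 leftward: 4 /l/ → [+nasal]; 3 /w/ → [+nasal]; 2 /v/ blocks.
From /m/ at 7 leftward: 6 /l/ → [+nasal]; 5 /m/ is itself a trigger — this domain ends here.
From /n/ at 12 leftward: 11 /w/ → [+nasal]; 10 /o/ → [+nasal]; 9 /v/ blocks.
From /m/ at 13 leftward: 12 /n/ is itself a trigger — this domain ends here.
Targets with no active source: positions 1 8 16 17 stay [-nasal].
[+nasal] positions on the surface: 3 4 5 6 7 10 11 12 13.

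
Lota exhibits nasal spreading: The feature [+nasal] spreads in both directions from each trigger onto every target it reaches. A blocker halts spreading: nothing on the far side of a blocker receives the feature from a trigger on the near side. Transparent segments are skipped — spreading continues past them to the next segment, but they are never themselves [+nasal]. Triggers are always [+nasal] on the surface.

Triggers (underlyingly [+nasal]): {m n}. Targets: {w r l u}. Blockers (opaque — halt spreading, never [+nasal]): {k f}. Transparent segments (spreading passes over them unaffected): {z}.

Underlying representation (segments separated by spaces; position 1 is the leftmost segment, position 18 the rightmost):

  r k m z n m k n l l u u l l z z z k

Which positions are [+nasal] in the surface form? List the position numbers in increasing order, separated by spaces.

From /m/ at 3 rightward: 4 /z/ transparent; 5 /n/ is itself a trigger — this domain ends here.
From /m/ at 3 leftward: 2 /k/ blocks.
From /n/ at 5 rightward: 6 /m/ is itself a trigger — this domain ends here.
From /n/ at 5 leftward: 4 /z/ transparent; 3 /m/ is itself a trigger — this domain ends here.
From /m/ at 6 rightward: 7 /k/ blocks.
From /m/ at 6 leftward: 5 /n/ is itself a trigger — this domain ends here.
From /n/ at 8 rightward: 9 /l/ → [+nasal]; 10 /l/ → [+nasal]; 11 /u/ → [+nasal]; 12 /u/ → [+nasal]; 13 /l/ → [+nasal]; 14 /l/ → [+nasal]; 15 /z/ transparent; 16 /z/ transparent; 17 /z/ transparent; 18 /k/ blocks.
From /n/ at 8 leftward: 7 /k/ blocks.
Target with no active source: position 1 stays [-nasal].

3 5 6 8 9 10 11 12 13 14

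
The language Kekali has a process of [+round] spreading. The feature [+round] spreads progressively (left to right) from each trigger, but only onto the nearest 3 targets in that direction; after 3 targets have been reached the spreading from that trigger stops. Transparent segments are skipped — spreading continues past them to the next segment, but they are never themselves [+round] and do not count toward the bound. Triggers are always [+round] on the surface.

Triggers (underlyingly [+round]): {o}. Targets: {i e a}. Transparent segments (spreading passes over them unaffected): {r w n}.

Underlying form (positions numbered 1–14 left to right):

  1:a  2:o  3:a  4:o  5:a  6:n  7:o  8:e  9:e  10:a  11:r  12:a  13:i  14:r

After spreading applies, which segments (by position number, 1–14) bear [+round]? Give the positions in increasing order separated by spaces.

From /o/ at 2 rightward: 3 /a/ → [+round]; 4 /o/ is itself a trigger — this domain ends here.
From /o/ at 4 rightward: 5 /a/ → [+round]; 6 /n/ transparent; 7 /o/ is itself a trigger — this domain ends here.
From /o/ at 7 rightward: 8 /e/ → [+round]; 9 /e/ → [+round]; 10 /a/ → [+round]; bound reached.
Targets with no active source: positions 1 12 13 stay [-round].

2 3 4 5 7 8 9 10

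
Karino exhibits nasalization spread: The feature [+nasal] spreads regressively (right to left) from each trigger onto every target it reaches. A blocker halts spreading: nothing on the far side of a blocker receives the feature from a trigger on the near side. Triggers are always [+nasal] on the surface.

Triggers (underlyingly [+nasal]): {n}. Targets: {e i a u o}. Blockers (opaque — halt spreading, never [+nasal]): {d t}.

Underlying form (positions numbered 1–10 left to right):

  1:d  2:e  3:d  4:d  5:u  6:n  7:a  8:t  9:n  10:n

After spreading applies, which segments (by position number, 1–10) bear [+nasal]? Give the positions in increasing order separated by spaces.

From /n/ at 6 leftward: 5 /u/ → [+nasal]; 4 /d/ blocks.
From /n/ at 9 leftward: 8 /t/ blocks.
From /n/ at 10 leftward: 9 /n/ is itself a trigger — this domain ends here.
Targets with no active source: positions 2 7 stay [-nasal].

5 6 9 10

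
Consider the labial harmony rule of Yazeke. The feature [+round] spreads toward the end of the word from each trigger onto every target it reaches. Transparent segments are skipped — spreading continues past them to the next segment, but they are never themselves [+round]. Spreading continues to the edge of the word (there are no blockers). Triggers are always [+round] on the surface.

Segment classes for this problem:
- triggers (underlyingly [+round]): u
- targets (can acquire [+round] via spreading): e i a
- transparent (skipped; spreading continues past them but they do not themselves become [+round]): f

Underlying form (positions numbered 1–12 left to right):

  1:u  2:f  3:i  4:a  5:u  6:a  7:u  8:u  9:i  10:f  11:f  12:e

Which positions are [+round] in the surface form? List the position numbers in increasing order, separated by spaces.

From /u/ at 1 rightward: 2 /f/ transparent; 3 /i/ → [+round]; 4 /a/ → [+round]; 5 /u/ is itself a trigger — this domain ends here.
From /u/ at 5 rightward: 6 /a/ → [+round]; 7 /u/ is itself a trigger — this domain ends here.
From /u/ at 7 rightward: 8 /u/ is itself a trigger — this domain ends here.
From /u/ at 8 rightward: 9 /i/ → [+round]; 10 /f/ transparent; 11 /f/ transparent; 12 /e/ → [+round]; word edge.

1 3 4 5 6 7 8 9 12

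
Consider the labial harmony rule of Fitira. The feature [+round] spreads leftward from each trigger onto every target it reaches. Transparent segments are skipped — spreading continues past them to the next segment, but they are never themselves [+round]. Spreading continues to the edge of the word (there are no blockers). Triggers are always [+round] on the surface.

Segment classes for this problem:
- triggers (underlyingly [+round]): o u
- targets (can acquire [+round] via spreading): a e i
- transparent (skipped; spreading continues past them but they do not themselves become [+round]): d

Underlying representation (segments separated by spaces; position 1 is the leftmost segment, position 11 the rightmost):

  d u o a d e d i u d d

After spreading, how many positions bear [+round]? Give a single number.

6

From /u/ at 2 leftward: 1 /d/ transparent; word edge.
From /o/ at 3 leftward: 2 /u/ is itself a trigger — this domain ends here.
From /u/ at 9 leftward: 8 /i/ → [+round]; 7 /d/ transparent; 6 /e/ → [+round]; 5 /d/ transparent; 4 /a/ → [+round]; 3 /o/ is itself a trigger — this domain ends here.
[+round] positions on the surface: 2 3 4 6 8 9.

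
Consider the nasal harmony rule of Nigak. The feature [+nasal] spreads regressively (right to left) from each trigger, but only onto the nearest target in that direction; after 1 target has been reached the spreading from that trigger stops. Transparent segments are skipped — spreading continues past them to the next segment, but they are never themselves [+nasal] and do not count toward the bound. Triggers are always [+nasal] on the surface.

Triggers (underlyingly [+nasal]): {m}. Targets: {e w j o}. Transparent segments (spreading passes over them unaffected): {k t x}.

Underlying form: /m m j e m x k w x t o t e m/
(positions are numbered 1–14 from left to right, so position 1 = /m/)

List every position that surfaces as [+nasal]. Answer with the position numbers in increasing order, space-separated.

1 2 4 5 13 14

From /m/ at 1 leftward: word edge.
From /m/ at 2 leftward: 1 /m/ is itself a trigger — this domain ends here.
From /m/ at 5 leftward: 4 /e/ → [+nasal]; bound reached.
From /m/ at 14 leftward: 13 /e/ → [+nasal]; bound reached.
Targets with no active source: positions 3 8 11 stay [-nasal].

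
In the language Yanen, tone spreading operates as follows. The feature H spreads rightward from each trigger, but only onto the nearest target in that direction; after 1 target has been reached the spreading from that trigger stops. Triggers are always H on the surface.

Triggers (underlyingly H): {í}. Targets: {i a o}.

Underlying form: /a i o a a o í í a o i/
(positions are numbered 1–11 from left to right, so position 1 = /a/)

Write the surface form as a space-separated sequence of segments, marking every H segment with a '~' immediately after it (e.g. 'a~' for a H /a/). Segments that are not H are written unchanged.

a i o a a o í~ í~ a~ o i

From /í/ at 7 rightward: 8 /í/ is itself a trigger — this domain ends here.
From /í/ at 8 rightward: 9 /a/ → H; bound reached.
Targets with no active source: positions 1 2 3 4 5 6 10 11 stay [-high tone].
H positions on the surface: 7 8 9.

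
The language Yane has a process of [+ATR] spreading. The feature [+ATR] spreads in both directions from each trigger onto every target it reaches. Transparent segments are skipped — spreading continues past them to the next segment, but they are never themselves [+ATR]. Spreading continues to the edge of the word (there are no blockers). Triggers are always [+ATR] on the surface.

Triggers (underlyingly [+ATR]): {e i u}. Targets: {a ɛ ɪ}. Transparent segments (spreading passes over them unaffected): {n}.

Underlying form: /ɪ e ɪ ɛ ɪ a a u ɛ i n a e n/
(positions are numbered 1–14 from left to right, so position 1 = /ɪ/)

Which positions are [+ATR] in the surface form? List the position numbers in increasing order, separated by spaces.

From /e/ at 2 rightward: 3 /ɪ/ → [+ATR]; 4 /ɛ/ → [+ATR]; 5 /ɪ/ → [+ATR]; 6 /a/ → [+ATR]; 7 /a/ → [+ATR]; 8 /u/ is itself a trigger — this domain ends here.
From /e/ at 2 leftward: 1 /ɪ/ → [+ATR]; word edge.
From /u/ at 8 rightward: 9 /ɛ/ → [+ATR]; 10 /i/ is itself a trigger — this domain ends here.
From /u/ at 8 leftward: 7 /a/ → [+ATR]; 6 /a/ → [+ATR]; 5 /ɪ/ → [+ATR]; 4 /ɛ/ → [+ATR]; 3 /ɪ/ → [+ATR]; 2 /e/ is itself a trigger — this domain ends here.
From /i/ at 10 rightward: 11 /n/ transparent; 12 /a/ → [+ATR]; 13 /e/ is itself a trigger — this domain ends here.
From /i/ at 10 leftward: 9 /ɛ/ → [+ATR]; 8 /u/ is itself a trigger — this domain ends here.
From /e/ at 13 rightward: 14 /n/ transparent; word edge.
From /e/ at 13 leftward: 12 /a/ → [+ATR]; 11 /n/ transparent; 10 /i/ is itself a trigger — this domain ends here.

1 2 3 4 5 6 7 8 9 10 12 13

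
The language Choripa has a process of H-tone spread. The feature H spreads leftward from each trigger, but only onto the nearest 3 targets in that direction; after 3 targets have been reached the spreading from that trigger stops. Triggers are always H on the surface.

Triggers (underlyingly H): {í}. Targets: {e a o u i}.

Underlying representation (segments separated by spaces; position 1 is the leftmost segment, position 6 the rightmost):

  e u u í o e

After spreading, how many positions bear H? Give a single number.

4

From /í/ at 4 leftward: 3 /u/ → H; 2 /u/ → H; 1 /e/ → H; bound reached.
Targets with no active source: positions 5 6 stay [-high tone].
H positions on the surface: 1 2 3 4.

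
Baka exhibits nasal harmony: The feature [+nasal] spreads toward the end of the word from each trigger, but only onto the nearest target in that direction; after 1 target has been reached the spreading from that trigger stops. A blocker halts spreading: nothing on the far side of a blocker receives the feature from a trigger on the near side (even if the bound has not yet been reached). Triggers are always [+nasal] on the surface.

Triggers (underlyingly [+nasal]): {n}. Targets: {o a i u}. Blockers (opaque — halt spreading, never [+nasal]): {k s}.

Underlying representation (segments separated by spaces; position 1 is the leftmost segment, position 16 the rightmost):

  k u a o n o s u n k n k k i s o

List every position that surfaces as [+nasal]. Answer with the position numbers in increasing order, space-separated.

5 6 9 11

From /n/ at 5 rightward: 6 /o/ → [+nasal]; bound reached.
From /n/ at 9 rightward: 10 /k/ blocks.
From /n/ at 11 rightward: 12 /k/ blocks.
Targets with no active source: positions 2 3 4 8 14 16 stay [-nasal].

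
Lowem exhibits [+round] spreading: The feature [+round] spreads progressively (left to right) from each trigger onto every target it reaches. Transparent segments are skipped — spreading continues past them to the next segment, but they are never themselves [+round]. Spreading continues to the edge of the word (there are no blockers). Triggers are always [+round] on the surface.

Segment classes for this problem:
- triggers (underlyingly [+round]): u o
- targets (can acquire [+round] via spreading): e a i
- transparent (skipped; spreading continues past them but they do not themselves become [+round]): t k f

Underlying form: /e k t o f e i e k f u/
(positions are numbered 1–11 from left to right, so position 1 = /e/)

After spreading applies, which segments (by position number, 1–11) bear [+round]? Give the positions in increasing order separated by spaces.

From /o/ at 4 rightward: 5 /f/ transparent; 6 /e/ → [+round]; 7 /i/ → [+round]; 8 /e/ → [+round]; 9 /k/ transparent; 10 /f/ transparent; 11 /u/ is itself a trigger — this domain ends here.
From /u/ at 11 rightward: word edge.
Target with no active source: position 1 stays [-round].

4 6 7 8 11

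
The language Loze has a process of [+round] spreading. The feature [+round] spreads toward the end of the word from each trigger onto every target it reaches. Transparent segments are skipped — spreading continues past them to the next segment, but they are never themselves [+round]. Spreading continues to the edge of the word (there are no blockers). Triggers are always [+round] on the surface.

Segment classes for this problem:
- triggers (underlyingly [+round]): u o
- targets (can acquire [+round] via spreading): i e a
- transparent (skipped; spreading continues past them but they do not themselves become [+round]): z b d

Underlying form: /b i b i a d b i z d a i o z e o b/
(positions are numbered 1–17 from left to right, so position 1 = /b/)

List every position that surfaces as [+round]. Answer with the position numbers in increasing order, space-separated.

13 15 16

From /o/ at 13 rightward: 14 /z/ transparent; 15 /e/ → [+round]; 16 /o/ is itself a trigger — this domain ends here.
From /o/ at 16 rightward: 17 /b/ transparent; word edge.
Targets with no active source: positions 2 4 5 8 11 12 stay [-round].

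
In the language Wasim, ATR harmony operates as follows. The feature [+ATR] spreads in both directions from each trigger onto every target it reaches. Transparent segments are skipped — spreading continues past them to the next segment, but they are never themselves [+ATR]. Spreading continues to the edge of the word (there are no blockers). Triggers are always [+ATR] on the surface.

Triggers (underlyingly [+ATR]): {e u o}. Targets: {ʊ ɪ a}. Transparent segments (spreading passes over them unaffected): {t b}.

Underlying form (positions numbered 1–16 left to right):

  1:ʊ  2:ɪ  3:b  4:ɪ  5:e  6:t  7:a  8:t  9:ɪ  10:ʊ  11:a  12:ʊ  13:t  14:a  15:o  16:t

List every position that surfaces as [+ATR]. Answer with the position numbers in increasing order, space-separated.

From /e/ at 5 rightward: 6 /t/ transparent; 7 /a/ → [+ATR]; 8 /t/ transparent; 9 /ɪ/ → [+ATR]; 10 /ʊ/ → [+ATR]; 11 /a/ → [+ATR]; 12 /ʊ/ → [+ATR]; 13 /t/ transparent; 14 /a/ → [+ATR]; 15 /o/ is itself a trigger — this domain ends here.
From /e/ at 5 leftward: 4 /ɪ/ → [+ATR]; 3 /b/ transparent; 2 /ɪ/ → [+ATR]; 1 /ʊ/ → [+ATR]; word edge.
From /o/ at 15 rightward: 16 /t/ transparent; word edge.
From /o/ at 15 leftward: 14 /a/ → [+ATR]; 13 /t/ transparent; 12 /ʊ/ → [+ATR]; 11 /a/ → [+ATR]; 10 /ʊ/ → [+ATR]; 9 /ɪ/ → [+ATR]; 8 /t/ transparent; 7 /a/ → [+ATR]; 6 /t/ transparent; 5 /e/ is itself a trigger — this domain ends here.

1 2 4 5 7 9 10 11 12 14 15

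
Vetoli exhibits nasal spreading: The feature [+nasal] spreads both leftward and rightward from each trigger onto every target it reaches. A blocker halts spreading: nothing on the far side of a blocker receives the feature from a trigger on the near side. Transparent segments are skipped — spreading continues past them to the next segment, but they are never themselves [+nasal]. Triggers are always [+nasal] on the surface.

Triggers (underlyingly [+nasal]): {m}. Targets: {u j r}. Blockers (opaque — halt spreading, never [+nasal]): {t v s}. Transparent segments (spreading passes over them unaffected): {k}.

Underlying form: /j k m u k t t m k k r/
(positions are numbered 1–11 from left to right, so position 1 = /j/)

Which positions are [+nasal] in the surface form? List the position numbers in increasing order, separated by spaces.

1 3 4 8 11

From /m/ at 3 rightward: 4 /u/ → [+nasal]; 5 /k/ transparent; 6 /t/ blocks.
From /m/ at 3 leftward: 2 /k/ transparent; 1 /j/ → [+nasal]; word edge.
From /m/ at 8 rightward: 9 /k/ transparent; 10 /k/ transparent; 11 /r/ → [+nasal]; word edge.
From /m/ at 8 leftward: 7 /t/ blocks.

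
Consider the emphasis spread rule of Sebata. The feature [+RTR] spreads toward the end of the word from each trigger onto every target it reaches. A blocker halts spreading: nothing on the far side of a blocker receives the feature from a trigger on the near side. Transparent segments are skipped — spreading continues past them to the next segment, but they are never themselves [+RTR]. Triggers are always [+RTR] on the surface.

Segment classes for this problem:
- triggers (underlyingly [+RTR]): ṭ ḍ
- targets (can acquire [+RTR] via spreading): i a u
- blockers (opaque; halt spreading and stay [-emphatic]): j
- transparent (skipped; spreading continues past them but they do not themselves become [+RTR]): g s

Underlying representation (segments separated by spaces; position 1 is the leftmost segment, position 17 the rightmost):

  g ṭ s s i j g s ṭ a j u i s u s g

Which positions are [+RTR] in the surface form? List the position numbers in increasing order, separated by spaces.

2 5 9 10

From /ṭ/ at 2 rightward: 3 /s/ transparent; 4 /s/ transparent; 5 /i/ → [+RTR]; 6 /j/ blocks.
From /ṭ/ at 9 rightward: 10 /a/ → [+RTR]; 11 /j/ blocks.
Targets with no active source: positions 12 13 15 stay [-emphatic].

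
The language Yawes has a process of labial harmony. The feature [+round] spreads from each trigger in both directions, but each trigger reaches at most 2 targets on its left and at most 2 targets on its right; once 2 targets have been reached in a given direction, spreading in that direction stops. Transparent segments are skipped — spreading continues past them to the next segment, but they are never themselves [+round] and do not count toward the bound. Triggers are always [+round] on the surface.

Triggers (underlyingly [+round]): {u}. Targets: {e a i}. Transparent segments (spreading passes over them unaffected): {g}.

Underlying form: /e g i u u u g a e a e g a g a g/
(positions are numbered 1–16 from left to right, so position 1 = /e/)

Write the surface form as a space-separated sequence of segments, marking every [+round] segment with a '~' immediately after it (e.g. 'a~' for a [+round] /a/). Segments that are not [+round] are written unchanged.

e~ g i~ u~ u~ u~ g a~ e~ a e g a g a g

From /u/ at 4 rightward: 5 /u/ is itself a trigger — this domain ends here.
From /u/ at 4 leftward: 3 /i/ → [+round]; 2 /g/ transparent; 1 /e/ → [+round]; bound reached.
From /u/ at 5 rightward: 6 /u/ is itself a trigger — this domain ends here.
From /u/ at 5 leftward: 4 /u/ is itself a trigger — this domain ends here.
From /u/ at 6 rightward: 7 /g/ transparent; 8 /a/ → [+round]; 9 /e/ → [+round]; bound reached.
From /u/ at 6 leftward: 5 /u/ is itself a trigger — this domain ends here.
Targets with no active source: positions 10 11 13 15 stay [-round].
[+round] positions on the surface: 1 3 4 5 6 8 9.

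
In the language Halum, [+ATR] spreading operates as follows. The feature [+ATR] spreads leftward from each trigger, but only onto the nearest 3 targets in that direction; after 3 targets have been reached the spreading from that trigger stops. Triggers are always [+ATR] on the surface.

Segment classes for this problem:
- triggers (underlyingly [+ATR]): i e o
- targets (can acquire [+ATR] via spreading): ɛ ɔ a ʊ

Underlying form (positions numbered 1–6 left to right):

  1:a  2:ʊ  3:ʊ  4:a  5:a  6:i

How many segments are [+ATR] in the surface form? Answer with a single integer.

4

From /i/ at 6 leftward: 5 /a/ → [+ATR]; 4 /a/ → [+ATR]; 3 /ʊ/ → [+ATR]; bound reached.
Targets with no active source: positions 1 2 stay [-ATR].
[+ATR] positions on the surface: 3 4 5 6.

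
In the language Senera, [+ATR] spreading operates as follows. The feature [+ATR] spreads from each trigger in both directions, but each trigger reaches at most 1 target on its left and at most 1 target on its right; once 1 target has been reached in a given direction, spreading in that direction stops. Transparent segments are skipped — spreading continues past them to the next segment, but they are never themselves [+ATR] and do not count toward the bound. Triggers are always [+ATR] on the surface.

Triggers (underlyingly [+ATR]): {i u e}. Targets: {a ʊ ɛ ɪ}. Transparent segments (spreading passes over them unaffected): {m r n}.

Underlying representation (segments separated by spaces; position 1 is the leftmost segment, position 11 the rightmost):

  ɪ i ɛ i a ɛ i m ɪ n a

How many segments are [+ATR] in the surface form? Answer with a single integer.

8

From /i/ at 2 rightward: 3 /ɛ/ → [+ATR]; bound reached.
From /i/ at 2 leftward: 1 /ɪ/ → [+ATR]; bound reached.
From /i/ at 4 rightward: 5 /a/ → [+ATR]; bound reached.
From /i/ at 4 leftward: 3 /ɛ/ → [+ATR]; bound reached.
From /i/ at 7 rightward: 8 /m/ transparent; 9 /ɪ/ → [+ATR]; bound reached.
From /i/ at 7 leftward: 6 /ɛ/ → [+ATR]; bound reached.
Target with no active source: position 11 stays [-ATR].
[+ATR] positions on the surface: 1 2 3 4 5 6 7 9.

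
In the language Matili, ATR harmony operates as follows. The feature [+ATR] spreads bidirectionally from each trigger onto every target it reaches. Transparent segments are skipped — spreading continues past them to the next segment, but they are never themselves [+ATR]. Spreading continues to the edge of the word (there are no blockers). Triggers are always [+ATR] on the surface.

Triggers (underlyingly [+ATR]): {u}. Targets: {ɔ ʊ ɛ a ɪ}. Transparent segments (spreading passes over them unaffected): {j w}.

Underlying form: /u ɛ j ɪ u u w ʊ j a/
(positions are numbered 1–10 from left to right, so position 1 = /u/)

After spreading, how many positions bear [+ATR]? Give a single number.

7

From /u/ at 1 rightward: 2 /ɛ/ → [+ATR]; 3 /j/ transparent; 4 /ɪ/ → [+ATR]; 5 /u/ is itself a trigger — this domain ends here.
From /u/ at 1 leftward: word edge.
From /u/ at 5 rightward: 6 /u/ is itself a trigger — this domain ends here.
From /u/ at 5 leftward: 4 /ɪ/ → [+ATR]; 3 /j/ transparent; 2 /ɛ/ → [+ATR]; 1 /u/ is itself a trigger — this domain ends here.
From /u/ at 6 rightward: 7 /w/ transparent; 8 /ʊ/ → [+ATR]; 9 /j/ transparent; 10 /a/ → [+ATR]; word edge.
From /u/ at 6 leftward: 5 /u/ is itself a trigger — this domain ends here.
[+ATR] positions on the surface: 1 2 4 5 6 8 10.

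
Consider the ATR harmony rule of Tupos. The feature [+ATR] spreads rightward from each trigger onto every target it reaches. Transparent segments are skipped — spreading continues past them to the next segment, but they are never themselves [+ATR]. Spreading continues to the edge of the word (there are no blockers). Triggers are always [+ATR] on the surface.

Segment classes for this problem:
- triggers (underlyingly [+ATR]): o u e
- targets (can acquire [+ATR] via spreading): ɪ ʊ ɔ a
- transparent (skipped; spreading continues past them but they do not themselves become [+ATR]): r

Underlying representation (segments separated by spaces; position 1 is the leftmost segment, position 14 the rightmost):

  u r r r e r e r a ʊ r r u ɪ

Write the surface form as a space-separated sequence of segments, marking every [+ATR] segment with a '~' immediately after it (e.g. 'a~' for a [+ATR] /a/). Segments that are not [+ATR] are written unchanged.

From /u/ at 1 rightward: 2 /r/ transparent; 3 /r/ transparent; 4 /r/ transparent; 5 /e/ is itself a trigger — this domain ends here.
From /e/ at 5 rightward: 6 /r/ transparent; 7 /e/ is itself a trigger — this domain ends here.
From /e/ at 7 rightward: 8 /r/ transparent; 9 /a/ → [+ATR]; 10 /ʊ/ → [+ATR]; 11 /r/ transparent; 12 /r/ transparent; 13 /u/ is itself a trigger — this domain ends here.
From /u/ at 13 rightward: 14 /ɪ/ → [+ATR]; word edge.
[+ATR] positions on the surface: 1 5 7 9 10 13 14.

u~ r r r e~ r e~ r a~ ʊ~ r r u~ ɪ~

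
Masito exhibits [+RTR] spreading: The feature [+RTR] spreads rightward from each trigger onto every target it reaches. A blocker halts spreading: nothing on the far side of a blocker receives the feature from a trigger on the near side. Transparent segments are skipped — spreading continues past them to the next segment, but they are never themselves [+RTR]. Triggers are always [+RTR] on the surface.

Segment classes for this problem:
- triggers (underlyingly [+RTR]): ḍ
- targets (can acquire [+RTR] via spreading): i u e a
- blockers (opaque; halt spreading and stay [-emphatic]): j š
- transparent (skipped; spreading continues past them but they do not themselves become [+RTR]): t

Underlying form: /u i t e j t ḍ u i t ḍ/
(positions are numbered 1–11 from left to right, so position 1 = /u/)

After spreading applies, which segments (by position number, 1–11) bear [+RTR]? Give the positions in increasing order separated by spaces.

From /ḍ/ at 7 rightward: 8 /u/ → [+RTR]; 9 /i/ → [+RTR]; 10 /t/ transparent; 11 /ḍ/ is itself a trigger — this domain ends here.
From /ḍ/ at 11 rightward: word edge.
Targets with no active source: positions 1 2 4 stay [-emphatic].

7 8 9 11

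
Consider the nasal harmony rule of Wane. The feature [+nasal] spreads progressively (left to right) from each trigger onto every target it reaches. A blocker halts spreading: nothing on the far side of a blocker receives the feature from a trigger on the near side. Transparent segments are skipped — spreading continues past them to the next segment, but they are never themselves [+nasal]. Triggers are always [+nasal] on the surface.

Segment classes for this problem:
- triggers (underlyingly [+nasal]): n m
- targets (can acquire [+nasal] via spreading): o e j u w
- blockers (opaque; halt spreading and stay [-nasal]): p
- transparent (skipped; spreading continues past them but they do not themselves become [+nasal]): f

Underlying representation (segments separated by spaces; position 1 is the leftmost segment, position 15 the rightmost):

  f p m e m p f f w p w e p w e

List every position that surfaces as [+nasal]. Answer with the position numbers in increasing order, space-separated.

From /m/ at 3 rightward: 4 /e/ → [+nasal]; 5 /m/ is itself a trigger — this domain ends here.
From /m/ at 5 rightward: 6 /p/ blocks.
Targets with no active source: positions 9 11 12 14 15 stay [-nasal].

3 4 5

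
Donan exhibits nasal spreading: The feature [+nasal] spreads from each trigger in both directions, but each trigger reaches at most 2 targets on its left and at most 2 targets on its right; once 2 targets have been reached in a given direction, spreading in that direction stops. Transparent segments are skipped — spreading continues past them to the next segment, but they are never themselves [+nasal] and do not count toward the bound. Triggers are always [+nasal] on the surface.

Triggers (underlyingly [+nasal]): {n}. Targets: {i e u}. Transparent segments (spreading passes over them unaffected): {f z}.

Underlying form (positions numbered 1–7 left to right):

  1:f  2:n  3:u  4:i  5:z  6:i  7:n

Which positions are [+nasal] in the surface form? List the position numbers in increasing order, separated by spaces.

2 3 4 6 7

From /n/ at 2 rightward: 3 /u/ → [+nasal]; 4 /i/ → [+nasal]; bound reached.
From /n/ at 2 leftward: 1 /f/ transparent; word edge.
From /n/ at 7 rightward: word edge.
From /n/ at 7 leftward: 6 /i/ → [+nasal]; 5 /z/ transparent; 4 /i/ → [+nasal]; bound reached.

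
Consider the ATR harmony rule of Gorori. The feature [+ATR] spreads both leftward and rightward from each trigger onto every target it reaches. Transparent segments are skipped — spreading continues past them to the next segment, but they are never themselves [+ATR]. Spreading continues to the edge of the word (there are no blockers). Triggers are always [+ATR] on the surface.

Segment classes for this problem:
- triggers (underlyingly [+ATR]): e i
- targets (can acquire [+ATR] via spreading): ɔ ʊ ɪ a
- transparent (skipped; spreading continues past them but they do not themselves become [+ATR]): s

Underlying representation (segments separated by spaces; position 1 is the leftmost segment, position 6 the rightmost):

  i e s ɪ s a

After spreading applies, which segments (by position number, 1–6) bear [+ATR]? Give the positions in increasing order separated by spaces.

From /i/ at 1 rightward: 2 /e/ is itself a trigger — this domain ends here.
From /i/ at 1 leftward: word edge.
From /e/ at 2 rightward: 3 /s/ transparent; 4 /ɪ/ → [+ATR]; 5 /s/ transparent; 6 /a/ → [+ATR]; word edge.
From /e/ at 2 leftward: 1 /i/ is itself a trigger — this domain ends here.

1 2 4 6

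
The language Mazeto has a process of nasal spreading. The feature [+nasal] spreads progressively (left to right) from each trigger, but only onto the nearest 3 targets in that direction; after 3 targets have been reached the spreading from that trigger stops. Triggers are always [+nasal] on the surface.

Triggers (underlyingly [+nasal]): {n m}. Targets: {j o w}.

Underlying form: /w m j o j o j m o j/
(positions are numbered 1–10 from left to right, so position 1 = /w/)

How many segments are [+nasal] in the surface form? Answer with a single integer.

7

From /m/ at 2 rightward: 3 /j/ → [+nasal]; 4 /o/ → [+nasal]; 5 /j/ → [+nasal]; bound reached.
From /m/ at 8 rightward: 9 /o/ → [+nasal]; 10 /j/ → [+nasal]; word edge.
Targets with no active source: positions 1 6 7 stay [-nasal].
[+nasal] positions on the surface: 2 3 4 5 8 9 10.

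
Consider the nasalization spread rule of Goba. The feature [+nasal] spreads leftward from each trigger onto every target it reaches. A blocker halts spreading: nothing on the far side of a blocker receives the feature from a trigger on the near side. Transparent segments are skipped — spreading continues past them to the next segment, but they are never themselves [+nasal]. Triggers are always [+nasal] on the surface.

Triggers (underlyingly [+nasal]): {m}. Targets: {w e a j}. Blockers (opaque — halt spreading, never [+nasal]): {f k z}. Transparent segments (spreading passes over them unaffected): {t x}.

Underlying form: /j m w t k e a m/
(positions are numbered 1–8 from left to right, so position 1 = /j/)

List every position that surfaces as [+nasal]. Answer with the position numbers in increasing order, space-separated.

From /m/ at 2 leftward: 1 /j/ → [+nasal]; word edge.
From /m/ at 8 leftward: 7 /a/ → [+nasal]; 6 /e/ → [+nasal]; 5 /k/ blocks.
Target with no active source: position 3 stays [-nasal].

1 2 6 7 8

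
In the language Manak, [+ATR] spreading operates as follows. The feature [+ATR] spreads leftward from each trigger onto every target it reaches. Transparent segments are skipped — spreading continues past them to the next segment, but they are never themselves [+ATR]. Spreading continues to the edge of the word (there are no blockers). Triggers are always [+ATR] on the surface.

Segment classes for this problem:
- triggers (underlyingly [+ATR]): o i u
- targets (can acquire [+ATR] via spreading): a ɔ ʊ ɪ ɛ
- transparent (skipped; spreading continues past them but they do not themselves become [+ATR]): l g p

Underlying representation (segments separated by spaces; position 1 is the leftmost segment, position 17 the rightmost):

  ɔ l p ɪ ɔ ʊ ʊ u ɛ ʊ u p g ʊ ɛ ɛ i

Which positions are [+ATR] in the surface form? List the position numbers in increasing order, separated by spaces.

1 4 5 6 7 8 9 10 11 14 15 16 17

From /u/ at 8 leftward: 7 /ʊ/ → [+ATR]; 6 /ʊ/ → [+ATR]; 5 /ɔ/ → [+ATR]; 4 /ɪ/ → [+ATR]; 3 /p/ transparent; 2 /l/ transparent; 1 /ɔ/ → [+ATR]; word edge.
From /u/ at 11 leftward: 10 /ʊ/ → [+ATR]; 9 /ɛ/ → [+ATR]; 8 /u/ is itself a trigger — this domain ends here.
From /i/ at 17 leftward: 16 /ɛ/ → [+ATR]; 15 /ɛ/ → [+ATR]; 14 /ʊ/ → [+ATR]; 13 /g/ transparent; 12 /p/ transparent; 11 /u/ is itself a trigger — this domain ends here.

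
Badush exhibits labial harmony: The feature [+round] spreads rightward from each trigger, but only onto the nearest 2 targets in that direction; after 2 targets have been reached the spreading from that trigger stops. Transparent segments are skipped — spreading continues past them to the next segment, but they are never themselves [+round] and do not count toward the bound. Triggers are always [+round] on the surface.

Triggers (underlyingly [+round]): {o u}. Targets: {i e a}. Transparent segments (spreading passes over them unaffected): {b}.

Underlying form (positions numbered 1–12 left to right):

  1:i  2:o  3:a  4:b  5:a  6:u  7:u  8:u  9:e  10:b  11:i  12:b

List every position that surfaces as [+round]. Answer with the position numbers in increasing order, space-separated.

From /o/ at 2 rightward: 3 /a/ → [+round]; 4 /b/ transparent; 5 /a/ → [+round]; bound reached.
From /u/ at 6 rightward: 7 /u/ is itself a trigger — this domain ends here.
From /u/ at 7 rightward: 8 /u/ is itself a trigger — this domain ends here.
From /u/ at 8 rightward: 9 /e/ → [+round]; 10 /b/ transparent; 11 /i/ → [+round]; bound reached.
Target with no active source: position 1 stays [-round].

2 3 5 6 7 8 9 11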